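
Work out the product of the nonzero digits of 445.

80

4×4×5 = 80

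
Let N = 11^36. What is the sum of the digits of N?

172

11^36 = 30912680532870672635673352936887453361
Sum of its 38 digits: 172.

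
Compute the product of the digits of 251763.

1260

2×5×1×7×6×3 = 1260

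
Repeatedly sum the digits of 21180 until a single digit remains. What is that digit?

2+1+1+8+0 = 12
1+2 = 3

3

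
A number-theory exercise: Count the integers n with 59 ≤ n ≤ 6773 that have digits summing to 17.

The integers in [59, 6773] that have digits summing to 17: 89, 98, 179, 188, 197, 269, …, 6731, 6740.
490 qualify.

490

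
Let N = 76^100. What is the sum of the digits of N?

76^100 = 120603310207599752931664275127001046820529526189074950319948916984925164404271455610397071893785721539715208301946540355397001196814193352553503490193572088273648541271549182157657395429376
Sum of its 189 digits: 814.

814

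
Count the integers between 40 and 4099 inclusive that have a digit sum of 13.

The integers in [40, 4099] that have a digit sum of 13: 49, 58, 67, 76, 85, 94, …, 4081, 4090.
290 qualify.

290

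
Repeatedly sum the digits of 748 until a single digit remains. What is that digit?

7+4+8 = 19
1+9 = 10
1+0 = 1
(Equivalently, 748 mod 9 = 1.)

1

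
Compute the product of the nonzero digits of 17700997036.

500094

1×7×7×9×9×7×3×6 = 500094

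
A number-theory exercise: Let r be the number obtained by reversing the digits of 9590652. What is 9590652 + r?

12151611

Reverse of 9590652 is 2560959.
9590652 + 2560959 = 12151611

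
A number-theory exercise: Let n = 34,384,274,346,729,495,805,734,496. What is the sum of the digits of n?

130

3+4+3+8+4+2+7+4+3+4+6+7+2+9+4+9+5+8+0+5+7+3+4+4+9+6 = 130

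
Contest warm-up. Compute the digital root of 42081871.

4

4+2+0+8+1+8+7+1 = 31
3+1 = 4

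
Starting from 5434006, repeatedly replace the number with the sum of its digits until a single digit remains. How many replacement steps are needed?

2

5434006 → 22 → 4 (2 steps)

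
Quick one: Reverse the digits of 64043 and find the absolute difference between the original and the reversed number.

Reverse of 64043 is 34046.
|64043 − 34046| = 29997

29997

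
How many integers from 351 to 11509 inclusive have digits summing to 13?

The integers in [351, 11509] that have digits summing to 13: 355, 364, 373, 382, 391, 409, …, 11470, 11506.
573 qualify.

573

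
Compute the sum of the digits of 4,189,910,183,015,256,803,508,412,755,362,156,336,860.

160

4+1+8+9+9+1+0+1+8+3+0+1+5+2+5+6+8+0+3+5+0+8+4+1+2+7+5+5+3+6+2+1+5+6+3+3+6+8+6+0 = 160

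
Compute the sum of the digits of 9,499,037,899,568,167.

100

9+4+9+9+0+3+7+8+9+9+5+6+8+1+6+7 = 100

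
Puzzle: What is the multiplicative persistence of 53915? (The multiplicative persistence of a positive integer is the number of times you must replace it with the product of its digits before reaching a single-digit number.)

53915 → 675 → 210 → 0 (3 steps)

3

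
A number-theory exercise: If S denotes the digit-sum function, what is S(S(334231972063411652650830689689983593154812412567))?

6

First digit sum: 213.
2+1+3 = 6.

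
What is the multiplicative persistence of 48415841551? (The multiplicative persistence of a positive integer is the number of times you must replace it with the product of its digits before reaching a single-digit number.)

48415841551 → 512000 → 0 (2 steps)

2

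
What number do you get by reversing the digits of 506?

Reversing 506 gives 605.

605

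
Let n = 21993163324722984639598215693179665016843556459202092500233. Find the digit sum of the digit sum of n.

16

First digit sum: 259.
2+5+9 = 16.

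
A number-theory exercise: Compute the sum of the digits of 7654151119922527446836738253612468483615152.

188

7+6+5+4+1+5+1+1+1+9+9+2+2+5+2+7+4+4+6+8+3+6+7+3+8+2+5+3+6+1+2+4+6+8+4+8+3+6+1+5+1+5+2 = 188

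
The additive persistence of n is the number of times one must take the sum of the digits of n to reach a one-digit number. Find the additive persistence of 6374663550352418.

3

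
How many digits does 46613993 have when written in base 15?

46613993 in base 15 is 415B848, which has 7 digits.

7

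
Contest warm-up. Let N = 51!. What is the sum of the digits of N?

198

51! = 1551118753287382280224243016469303211063259720016986112000000000000
Sum of its 67 digits: 198.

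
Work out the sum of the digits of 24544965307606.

61

2+4+5+4+4+9+6+5+3+0+7+6+0+6 = 61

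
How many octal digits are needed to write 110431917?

9

110431917 in base 8 is 645207255, which has 9 digits.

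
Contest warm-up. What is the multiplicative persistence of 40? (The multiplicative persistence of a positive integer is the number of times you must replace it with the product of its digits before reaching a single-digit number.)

40 → 0 (1 step)

1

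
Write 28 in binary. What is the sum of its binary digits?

28 in base 2 is 11100.
Digit sum: 1+1+1+0+0 = 3.

3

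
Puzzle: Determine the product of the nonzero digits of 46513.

4×6×5×1×3 = 360

360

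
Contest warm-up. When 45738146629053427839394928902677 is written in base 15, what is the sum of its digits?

207

45738146629053427839394928902677 in base 15 is C11ED2A5B8CB38C8C1865A2A91C.
Digit sum: 12+1+1+14+13+2+10+5+11+8+12+11+3+8+12+8+12+1+8+6+5+10+2+10+9+1+12 = 207.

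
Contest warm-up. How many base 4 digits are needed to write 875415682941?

875415682941 in base 4 is 30233102311303331331, which has 20 digits.

20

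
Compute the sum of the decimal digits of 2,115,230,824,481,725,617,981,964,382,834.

134

2+1+1+5+2+3+0+8+2+4+4+8+1+7+2+5+6+1+7+9+8+1+9+6+4+3+8+2+8+3+4 = 134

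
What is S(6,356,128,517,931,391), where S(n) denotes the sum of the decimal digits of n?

70

6+3+5+6+1+2+8+5+1+7+9+3+1+3+9+1 = 70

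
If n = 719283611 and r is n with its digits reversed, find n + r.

Reverse of 719283611 is 116382917.
719283611 + 116382917 = 835666528

835666528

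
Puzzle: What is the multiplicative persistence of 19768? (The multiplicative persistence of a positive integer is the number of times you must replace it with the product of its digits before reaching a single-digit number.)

2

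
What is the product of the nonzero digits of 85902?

720

8×5×9×2 = 720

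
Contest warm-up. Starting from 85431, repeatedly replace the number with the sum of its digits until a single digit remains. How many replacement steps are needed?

2

85431 → 21 → 3 (2 steps)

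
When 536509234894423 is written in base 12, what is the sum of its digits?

536509234894423 in base 12 is 5020B1012A0787.
Digit sum: 5+0+2+0+11+1+0+1+2+10+0+7+8+7 = 54.

54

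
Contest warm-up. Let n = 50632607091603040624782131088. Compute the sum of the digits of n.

5+0+6+3+2+6+0+7+0+9+1+6+0+3+0+4+0+6+2+4+7+8+2+1+3+1+0+8+8 = 102

102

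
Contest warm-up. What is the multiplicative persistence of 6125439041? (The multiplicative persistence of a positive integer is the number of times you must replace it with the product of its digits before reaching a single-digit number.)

1

6125439041 → 0 (1 step)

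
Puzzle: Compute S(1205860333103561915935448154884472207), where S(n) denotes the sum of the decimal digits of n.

1+2+0+5+8+6+0+3+3+3+1+0+3+5+6+1+9+1+5+9+3+5+4+4+8+1+5+4+8+8+4+4+7+2+2+0+7 = 147

147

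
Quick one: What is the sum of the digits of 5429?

20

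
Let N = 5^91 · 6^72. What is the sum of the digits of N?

234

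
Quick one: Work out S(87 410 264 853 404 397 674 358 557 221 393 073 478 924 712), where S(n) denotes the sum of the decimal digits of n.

8+7+4+1+0+2+6+4+8+5+3+4+0+4+3+9+7+6+7+4+3+5+8+5+5+7+2+2+1+3+9+3+0+7+3+4+7+8+9+2+4+7+1+2 = 199

199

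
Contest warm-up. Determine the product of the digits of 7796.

7×7×9×6 = 2646

2646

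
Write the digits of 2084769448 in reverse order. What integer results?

Reversing 2084769448 gives 8449674802.

8449674802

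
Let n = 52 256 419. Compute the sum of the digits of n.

34

5+2+2+5+6+4+1+9 = 34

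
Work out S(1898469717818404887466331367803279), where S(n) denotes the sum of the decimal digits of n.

1+8+9+8+4+6+9+7+1+7+8+1+8+4+0+4+8+8+7+4+6+6+3+3+1+3+6+7+8+0+3+2+7+9 = 176

176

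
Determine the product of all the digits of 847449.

32256

8×4×7×4×4×9 = 32256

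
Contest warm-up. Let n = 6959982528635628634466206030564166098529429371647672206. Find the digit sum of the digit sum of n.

8

First digit sum: 260.
2+6+0 = 8.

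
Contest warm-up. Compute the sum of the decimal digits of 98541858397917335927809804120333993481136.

198

9+8+5+4+1+8+5+8+3+9+7+9+1+7+3+3+5+9+2+7+8+0+9+8+0+4+1+2+0+3+3+3+9+9+3+4+8+1+1+3+6 = 198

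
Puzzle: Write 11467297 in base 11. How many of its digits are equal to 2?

2

11467297 in base 11 is 6522606.
The digit 2 appears 2 times.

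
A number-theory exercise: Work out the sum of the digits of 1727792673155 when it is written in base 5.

1727792673155 in base 5 is 211302004411020110.
Digit sum: 2+1+1+3+0+2+0+0+4+4+1+1+0+2+0+1+1+0 = 23.

23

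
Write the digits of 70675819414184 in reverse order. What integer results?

48141491857607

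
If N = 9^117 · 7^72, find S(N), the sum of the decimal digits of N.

774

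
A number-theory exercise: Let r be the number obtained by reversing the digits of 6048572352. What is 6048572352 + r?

8581330758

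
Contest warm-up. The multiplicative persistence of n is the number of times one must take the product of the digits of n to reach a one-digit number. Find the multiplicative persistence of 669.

3

669 → 324 → 24 → 8 (3 steps)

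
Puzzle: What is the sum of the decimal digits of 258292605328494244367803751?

2+5+8+2+9+2+6+0+5+3+2+8+4+9+4+2+4+4+3+6+7+8+0+3+7+5+1 = 119

119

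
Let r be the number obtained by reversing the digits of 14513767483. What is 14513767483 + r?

Reverse of 14513767483 is 38476731541.
14513767483 + 38476731541 = 52990499024

52990499024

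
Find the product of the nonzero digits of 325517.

1050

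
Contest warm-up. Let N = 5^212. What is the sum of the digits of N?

673

5^212 = 15192908393215677995957187631299131446753545333791911946047647985326413169031697854452990290834261760148844212781060747374795028008520603179931640625
Sum of its 149 digits: 673.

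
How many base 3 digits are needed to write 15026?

9

15026 in base 3 is 202121112, which has 9 digits.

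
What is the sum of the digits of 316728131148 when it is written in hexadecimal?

93

316728131148 in base 16 is 49BE77BE4C.
Digit sum: 4+9+11+14+7+7+11+14+4+12 = 93.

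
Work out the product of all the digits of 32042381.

3×2×0×4×2×3×8×1 = 0

0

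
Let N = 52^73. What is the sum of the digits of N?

565

52^73 = 185457365152239110622468141022728530154674623851921115257536534215355001178941389292719924487769866684903760674186237199777792
Sum of its 126 digits: 565.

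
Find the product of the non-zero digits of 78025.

7×8×2×5 = 560

560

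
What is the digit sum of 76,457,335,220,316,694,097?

7+6+4+5+7+3+3+5+2+2+0+3+1+6+6+9+4+0+9+7 = 89

89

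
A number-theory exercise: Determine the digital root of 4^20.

7

The digital root of n equals n mod 9 (or 9 when 9 | n), so we need 4^20 mod 9.
4^20 ≡ 7 (mod 9), so the digital root is 7.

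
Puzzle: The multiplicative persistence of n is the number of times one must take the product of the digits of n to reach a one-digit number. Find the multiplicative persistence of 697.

697 → 378 → 168 → 48 → 32 → 6 (5 steps)

5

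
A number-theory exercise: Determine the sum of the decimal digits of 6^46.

180

6^46 = 623673825204293256669089197883129856
Sum of its 36 digits: 180.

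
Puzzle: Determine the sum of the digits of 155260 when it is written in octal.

155260 in base 8 is 457174.
Digit sum: 4+5+7+1+7+4 = 28.

28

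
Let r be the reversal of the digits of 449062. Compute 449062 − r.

Reverse of 449062 is 260944.
449062 − 260944 = 188118

188118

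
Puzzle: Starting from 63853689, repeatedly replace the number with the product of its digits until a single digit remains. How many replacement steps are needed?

2

63853689 → 933120 → 0 (2 steps)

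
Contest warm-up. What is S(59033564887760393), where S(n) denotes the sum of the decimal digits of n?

86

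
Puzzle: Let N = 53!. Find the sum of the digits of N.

279

53! = 4274883284060025564298013753389399649690343788366813724672000000000000
Sum of its 70 digits: 279.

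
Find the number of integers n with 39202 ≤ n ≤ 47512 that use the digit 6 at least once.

The integers in [39202, 47512] that use the digit 6 at least once: 39206, 39216, 39226, 39236, 39246, 39256, …, 47496, 47506.
2955 qualify.

2955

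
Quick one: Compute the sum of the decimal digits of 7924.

7+9+2+4 = 22

22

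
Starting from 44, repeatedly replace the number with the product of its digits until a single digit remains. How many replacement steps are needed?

2

44 → 16 → 6 (2 steps)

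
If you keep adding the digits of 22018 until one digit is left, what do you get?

2+2+0+1+8 = 13
1+3 = 4

4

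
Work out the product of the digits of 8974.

2016

8×9×7×4 = 2016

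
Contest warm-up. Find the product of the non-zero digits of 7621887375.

7×6×2×1×8×8×7×3×7×5 = 3951360

3951360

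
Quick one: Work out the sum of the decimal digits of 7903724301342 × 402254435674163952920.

162

7903724301342 × 402254435674163952920 = 3179308158560501969552587980818640
Sum of its 34 digits: 162.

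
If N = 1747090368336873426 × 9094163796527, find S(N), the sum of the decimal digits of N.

156

1747090368336873426 × 9094163796527 = 15888325976990215666677217391502
Sum of its 32 digits: 156.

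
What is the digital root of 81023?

5

8+1+0+2+3 = 14
1+4 = 5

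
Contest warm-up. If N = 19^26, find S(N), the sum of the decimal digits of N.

19^26 = 1768453418076865701195582595329481
Sum of its 34 digits: 163.

163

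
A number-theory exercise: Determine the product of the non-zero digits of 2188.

128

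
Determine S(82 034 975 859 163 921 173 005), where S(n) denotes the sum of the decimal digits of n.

8+2+0+3+4+9+7+5+8+5+9+1+6+3+9+2+1+1+7+3+0+0+5 = 98

98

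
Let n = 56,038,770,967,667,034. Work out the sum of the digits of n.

5+6+0+3+8+7+7+0+9+6+7+6+6+7+0+3+4 = 84

84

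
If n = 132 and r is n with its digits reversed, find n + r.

Reverse of 132 is 231.
132 + 231 = 363

363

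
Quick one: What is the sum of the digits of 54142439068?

46

5+4+1+4+2+4+3+9+0+6+8 = 46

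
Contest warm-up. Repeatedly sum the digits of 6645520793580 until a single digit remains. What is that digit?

6

6+6+4+5+5+2+0+7+9+3+5+8+0 = 60
6+0 = 6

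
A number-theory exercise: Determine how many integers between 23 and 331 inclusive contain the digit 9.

58

The integers in [23, 331] that contain the digit 9: 29, 39, 49, 59, 69, 79, …, 319, 329.
58 qualify.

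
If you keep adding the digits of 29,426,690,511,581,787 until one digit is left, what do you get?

2+9+4+2+6+6+9+0+5+1+1+5+8+1+7+8+7 = 81
8+1 = 9

9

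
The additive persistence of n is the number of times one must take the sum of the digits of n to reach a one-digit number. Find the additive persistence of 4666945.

2

4666945 → 40 → 4 (2 steps)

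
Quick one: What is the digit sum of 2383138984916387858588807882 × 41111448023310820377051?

240

2383138984916387858588807882 × 41111448023310820377051 = 97974294510715788607138698446291249020651840715982
Sum of its 50 digits: 240.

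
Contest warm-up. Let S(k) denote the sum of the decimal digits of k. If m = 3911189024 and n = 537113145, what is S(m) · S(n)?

1140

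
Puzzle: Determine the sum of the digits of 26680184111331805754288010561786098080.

2+6+6+8+0+1+8+4+1+1+1+3+3+1+8+0+5+7+5+4+2+8+8+0+1+0+5+6+1+7+8+6+0+9+8+0+8+0 = 151

151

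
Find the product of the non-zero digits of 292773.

2×9×2×7×7×3 = 5292

5292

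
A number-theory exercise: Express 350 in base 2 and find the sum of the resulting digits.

350 in base 2 is 101011110.
Digit sum: 1+0+1+0+1+1+1+1+0 = 6.

6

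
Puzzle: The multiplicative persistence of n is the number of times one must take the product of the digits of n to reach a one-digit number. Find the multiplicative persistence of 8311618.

3

8311618 → 1152 → 10 → 0 (3 steps)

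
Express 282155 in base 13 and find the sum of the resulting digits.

282155 in base 13 is 9B573.
Digit sum: 9+11+5+7+3 = 35.

35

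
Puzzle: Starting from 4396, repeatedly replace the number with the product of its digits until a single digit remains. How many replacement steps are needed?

4

4396 → 648 → 192 → 18 → 8 (4 steps)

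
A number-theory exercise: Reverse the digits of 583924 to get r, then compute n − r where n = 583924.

154539

Reverse of 583924 is 429385.
583924 − 429385 = 154539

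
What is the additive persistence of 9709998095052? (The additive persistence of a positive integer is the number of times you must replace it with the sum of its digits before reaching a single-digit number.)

2

9709998095052 → 72 → 9 (2 steps)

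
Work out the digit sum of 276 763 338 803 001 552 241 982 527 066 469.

140

2+7+6+7+6+3+3+3+8+8+0+3+0+0+1+5+5+2+2+4+1+9+8+2+5+2+7+0+6+6+4+6+9 = 140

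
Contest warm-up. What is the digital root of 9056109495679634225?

2

9+0+5+6+1+0+9+4+9+5+6+7+9+6+3+4+2+2+5 = 92
9+2 = 11
1+1 = 2
(Equivalently, 9056109495679634225 mod 9 = 2.)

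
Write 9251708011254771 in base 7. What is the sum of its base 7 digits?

63

9251708011254771 in base 7 is 5452504563112011666.
Digit sum: 5+4+5+2+5+0+4+5+6+3+1+1+2+0+1+1+6+6+6 = 63.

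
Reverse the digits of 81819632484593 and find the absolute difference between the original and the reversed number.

42271208792775

Reverse of 81819632484593 is 39548423691818.
|81819632484593 − 39548423691818| = 42271208792775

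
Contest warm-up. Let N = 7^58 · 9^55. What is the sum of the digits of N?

7^58 · 9^55 = 315518145024073051021099847238827650721262722678518571963121419674305477496258772865632378766026849001
Sum of its 102 digits: 441.

441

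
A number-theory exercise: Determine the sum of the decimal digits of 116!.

729

116! = 33931086844518982011982560935885732032396635556994207701963662088123265314176330336254535971207181169698868584991941607780111073928236261199604691797570505851011072000000000000000000000000000
Sum of its 191 digits: 729.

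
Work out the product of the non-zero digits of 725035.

1050

7×2×5×3×5 = 1050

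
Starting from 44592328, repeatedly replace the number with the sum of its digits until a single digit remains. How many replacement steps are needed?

44592328 → 37 → 10 → 1 (3 steps)

3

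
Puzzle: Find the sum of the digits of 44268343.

34

4+4+2+6+8+3+4+3 = 34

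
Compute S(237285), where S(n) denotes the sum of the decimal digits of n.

27

2+3+7+2+8+5 = 27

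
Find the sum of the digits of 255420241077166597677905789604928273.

2+5+5+4+2+0+2+4+1+0+7+7+1+6+6+5+9+7+6+7+7+9+0+5+7+8+9+6+0+4+9+2+8+2+7+3 = 172

172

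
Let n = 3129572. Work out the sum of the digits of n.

3+1+2+9+5+7+2 = 29

29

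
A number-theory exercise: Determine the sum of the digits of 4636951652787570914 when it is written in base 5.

62

4636951652787570914 in base 5 is 302344144011334402104232124.
Digit sum: 3+0+2+3+4+4+1+4+4+0+1+1+3+3+4+4+0+2+1+0+4+2+3+2+1+2+4 = 62.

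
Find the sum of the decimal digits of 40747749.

42

4+0+7+4+7+7+4+9 = 42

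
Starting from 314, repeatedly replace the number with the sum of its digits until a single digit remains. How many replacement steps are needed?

1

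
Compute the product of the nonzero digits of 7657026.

7×6×5×7×2×6 = 17640

17640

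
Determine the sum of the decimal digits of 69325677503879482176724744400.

137

6+9+3+2+5+6+7+7+5+0+3+8+7+9+4+8+2+1+7+6+7+2+4+7+4+4+4+0+0 = 137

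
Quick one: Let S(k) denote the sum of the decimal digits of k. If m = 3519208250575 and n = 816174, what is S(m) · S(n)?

1404

S(3519208250575) = 3+5+1+9+2+0+8+2+5+0+5+7+5 = 52.
S(816174) = 8+1+6+1+7+4 = 27.
52 · 27 = 1404.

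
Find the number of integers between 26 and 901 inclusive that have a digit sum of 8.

The integers in [26, 901] that have a digit sum of 8: 26, 35, 44, 53, 62, 71, …, 710, 800.
43 qualify.

43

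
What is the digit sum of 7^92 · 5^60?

7^92 · 5^60 = 486653601203371177087430272393153844203954186011105261706640022692757983672346734638214371670983382500708103179931640625
Sum of its 120 digits: 481.

481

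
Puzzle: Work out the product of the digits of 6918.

432

6×9×1×8 = 432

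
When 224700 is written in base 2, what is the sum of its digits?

12

224700 in base 2 is 110110110110111100.
Digit sum: 1+1+0+1+1+0+1+1+0+1+1+0+1+1+1+1+0+0 = 12.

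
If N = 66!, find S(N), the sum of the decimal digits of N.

351

66! = 544344939077443064003729240247842752644293064388798874532860126869671081148416000000000000000
Sum of its 93 digits: 351.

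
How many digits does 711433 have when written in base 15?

711433 in base 15 is E0BDD, which has 5 digits.

5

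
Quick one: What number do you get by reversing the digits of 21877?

77812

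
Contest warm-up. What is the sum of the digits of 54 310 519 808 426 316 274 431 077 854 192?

130

5+4+3+1+0+5+1+9+8+0+8+4+2+6+3+1+6+2+7+4+4+3+1+0+7+7+8+5+4+1+9+2 = 130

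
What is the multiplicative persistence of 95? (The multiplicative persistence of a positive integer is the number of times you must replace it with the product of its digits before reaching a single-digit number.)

95 → 45 → 20 → 0 (3 steps)

3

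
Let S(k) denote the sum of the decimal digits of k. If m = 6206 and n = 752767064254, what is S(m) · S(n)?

770

S(6206) = 6+2+0+6 = 14.
S(752767064254) = 7+5+2+7+6+7+0+6+4+2+5+4 = 55.
14 · 55 = 770.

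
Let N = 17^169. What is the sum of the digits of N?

17^169 = 8828109532664407841682153792015409805225012909052307005710083663493086174982897818306189355592915478884253950185433519637417960833536397745415820383148639462586482958947194097848157461204010684987521726398097
Sum of its 208 digits: 962.

962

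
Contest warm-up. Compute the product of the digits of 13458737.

70560

1×3×4×5×8×7×3×7 = 70560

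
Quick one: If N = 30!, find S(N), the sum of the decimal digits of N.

117

30! = 265252859812191058636308480000000
Sum of its 33 digits: 117.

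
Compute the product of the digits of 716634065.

7×1×6×6×3×4×0×6×5 = 0

0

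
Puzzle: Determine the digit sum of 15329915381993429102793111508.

1+5+3+2+9+9+1+5+3+8+1+9+9+3+4+2+9+1+0+2+7+9+3+1+1+1+5+0+8 = 121

121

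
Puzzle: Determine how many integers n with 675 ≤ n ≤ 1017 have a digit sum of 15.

26

The integers in [675, 1017] that have a digit sum of 15: 681, 690, 708, 717, 726, 735, …, 951, 960.
26 qualify.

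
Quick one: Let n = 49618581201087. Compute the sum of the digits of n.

60

4+9+6+1+8+5+8+1+2+0+1+0+8+7 = 60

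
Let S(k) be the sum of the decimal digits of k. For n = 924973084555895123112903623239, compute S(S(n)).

4

First digit sum: 130.
1+3+0 = 4.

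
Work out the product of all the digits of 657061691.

0

6×5×7×0×6×1×6×9×1 = 0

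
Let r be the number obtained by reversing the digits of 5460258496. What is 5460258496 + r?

Reverse of 5460258496 is 6948520645.
5460258496 + 6948520645 = 12408779141

12408779141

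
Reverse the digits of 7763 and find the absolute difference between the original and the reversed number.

4086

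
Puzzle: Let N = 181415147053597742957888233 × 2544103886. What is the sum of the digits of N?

181415147053597742957888233 × 2544103886 = 461538980598319468139992587928973438
Sum of its 36 digits: 203.

203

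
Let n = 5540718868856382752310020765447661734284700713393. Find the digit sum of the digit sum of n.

First digit sum: 211.
2+1+1 = 4.

4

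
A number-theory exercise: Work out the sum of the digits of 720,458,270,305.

43

7+2+0+4+5+8+2+7+0+3+0+5 = 43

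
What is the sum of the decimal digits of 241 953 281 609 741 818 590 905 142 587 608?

2+4+1+9+5+3+2+8+1+6+0+9+7+4+1+8+1+8+5+9+0+9+0+5+1+4+2+5+8+7+6+0+8 = 148

148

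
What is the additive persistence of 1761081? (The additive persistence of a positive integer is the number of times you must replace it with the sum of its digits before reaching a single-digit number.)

1761081 → 24 → 6 (2 steps)

2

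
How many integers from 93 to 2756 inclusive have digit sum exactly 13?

205

The integers in [93, 2756] that have digit sum exactly 13: 94, 139, 148, 157, 166, 175, …, 2731, 2740.
205 qualify.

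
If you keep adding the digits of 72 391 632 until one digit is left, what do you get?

7+2+3+9+1+6+3+2 = 33
3+3 = 6

6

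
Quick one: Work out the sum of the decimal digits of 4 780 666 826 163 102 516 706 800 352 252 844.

4+7+8+0+6+6+6+8+2+6+1+6+3+1+0+2+5+1+6+7+0+6+8+0+0+3+5+2+2+5+2+8+4+4 = 134

134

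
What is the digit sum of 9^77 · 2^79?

468

9^77 · 2^79 = 18115189617022166387156482960452805606837981929281944464123457327364848667223567295805939748175872
Sum of its 98 digits: 468.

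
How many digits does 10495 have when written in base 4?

7

10495 in base 4 is 2203333, which has 7 digits.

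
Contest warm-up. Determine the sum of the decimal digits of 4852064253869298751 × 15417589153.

97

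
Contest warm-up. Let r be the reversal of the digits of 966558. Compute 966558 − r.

110889

Reverse of 966558 is 855669.
966558 − 855669 = 110889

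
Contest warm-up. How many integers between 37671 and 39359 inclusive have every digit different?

The integers in [37671, 39359] that have every digit different: 37680, 37681, 37682, 37684, 37685, 37689, …, 39286, 39287.
558 qualify.

558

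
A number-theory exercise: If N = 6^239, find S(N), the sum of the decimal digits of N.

891

6^239 = 950930641391338466867174408897681825424467354624457844492992372849764488723676961568986539449413467236524563522540100930471637890972843242901720421880285858909201791786672930190939652096
Sum of its 186 digits: 891.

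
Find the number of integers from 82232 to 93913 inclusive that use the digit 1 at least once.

The integers in [82232, 93913] that use the digit 1 at least once: 82241, 82251, 82261, 82271, 82281, 82291, …, 93912, 93913.
3835 qualify.

3835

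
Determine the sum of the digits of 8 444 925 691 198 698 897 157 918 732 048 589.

194

8+4+4+4+9+2+5+6+9+1+1+9+8+6+9+8+8+9+7+1+5+7+9+1+8+7+3+2+0+4+8+5+8+9 = 194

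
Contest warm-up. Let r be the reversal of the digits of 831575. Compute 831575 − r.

256437

Reverse of 831575 is 575138.
831575 − 575138 = 256437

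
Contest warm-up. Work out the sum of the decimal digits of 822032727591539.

8+2+2+0+3+2+7+2+7+5+9+1+5+3+9 = 65

65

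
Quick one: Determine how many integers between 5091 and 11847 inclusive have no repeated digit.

2807

The integers in [5091, 11847] that have no repeated digit: 5091, 5092, 5093, 5094, 5096, 5097, …, 10986, 10987.
2807 qualify.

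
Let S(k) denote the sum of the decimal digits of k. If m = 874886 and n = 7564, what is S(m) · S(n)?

S(874886) = 8+7+4+8+8+6 = 41.
S(7564) = 7+5+6+4 = 22.
41 · 22 = 902.

902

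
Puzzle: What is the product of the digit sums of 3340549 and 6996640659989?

2408

S(3340549) = 3+3+4+0+5+4+9 = 28.
S(6996640659989) = 6+9+9+6+6+4+0+6+5+9+9+8+9 = 86.
28 · 86 = 2408.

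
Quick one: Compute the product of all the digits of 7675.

1470

7×6×7×5 = 1470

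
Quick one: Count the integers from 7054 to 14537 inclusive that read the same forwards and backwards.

74

The integers in [7054, 14537] that read the same forwards and backwards: 7117, 7227, 7337, 7447, 7557, 7667, …, 14341, 14441.
74 qualify.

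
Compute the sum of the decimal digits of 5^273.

890

5^273 = 65888737145190770152178587820437618798187258639803172187986018906925901818560997451564846065309816181644800521439740475440941611838012288617347746101822469899644829638418741524219512939453125
Sum of its 191 digits: 890.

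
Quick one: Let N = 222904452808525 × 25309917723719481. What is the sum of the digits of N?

150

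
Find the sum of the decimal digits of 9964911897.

9+9+6+4+9+1+1+8+9+7 = 63

63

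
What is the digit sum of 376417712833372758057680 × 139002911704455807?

376417712833372758057680 × 139002911704455807 = 52323158100970514981244088715818716947760
Sum of its 41 digits: 177.

177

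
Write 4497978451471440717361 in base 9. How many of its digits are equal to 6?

4497978451471440717361 in base 9 is 45086548306257217663234.
The digit 6 appears 4 times.

4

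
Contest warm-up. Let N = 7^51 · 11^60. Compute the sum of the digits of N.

460

7^51 · 11^60 = 3833197093902473325368858398353802751451456933038616730450432424987455313901275591444157482629562232625543
Sum of its 106 digits: 460.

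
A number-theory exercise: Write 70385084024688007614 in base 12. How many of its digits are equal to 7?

2

70385084024688007614 in base 12 is 27884636A270AA098A6.
The digit 7 appears 2 times.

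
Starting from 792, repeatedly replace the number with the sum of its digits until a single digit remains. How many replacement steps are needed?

2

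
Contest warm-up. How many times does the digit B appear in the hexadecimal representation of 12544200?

12544200 in base 16 is BF68C8.
The digit B appears 1 time.

1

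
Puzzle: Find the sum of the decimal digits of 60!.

60! = 8320987112741390144276341183223364380754172606361245952449277696409600000000000000
Sum of its 82 digits: 288.

288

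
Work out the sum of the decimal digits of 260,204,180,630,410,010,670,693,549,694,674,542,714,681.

2+6+0+2+0+4+1+8+0+6+3+0+4+1+0+0+1+0+6+7+0+6+9+3+5+4+9+6+9+4+6+7+4+5+4+2+7+1+4+6+8+1 = 161

161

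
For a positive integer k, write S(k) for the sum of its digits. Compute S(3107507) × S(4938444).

S(3107507) = 3+1+0+7+5+0+7 = 23.
S(4938444) = 4+9+3+8+4+4+4 = 36.
23 · 36 = 828.

828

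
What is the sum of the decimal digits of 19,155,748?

1+9+1+5+5+7+4+8 = 40

40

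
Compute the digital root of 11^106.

7

The digital root of n equals n mod 9 (or 9 when 9 | n), so we need 11^106 mod 9.
11^106 ≡ 7 (mod 9), so the digital root is 7.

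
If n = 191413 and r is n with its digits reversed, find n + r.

505604

Reverse of 191413 is 314191.
191413 + 314191 = 505604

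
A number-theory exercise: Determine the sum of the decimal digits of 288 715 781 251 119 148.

79

2+8+8+7+1+5+7+8+1+2+5+1+1+1+9+1+4+8 = 79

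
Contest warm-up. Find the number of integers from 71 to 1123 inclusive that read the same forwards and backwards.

95

The integers in [71, 1123] that read the same forwards and backwards: 77, 88, 99, 101, 111, 121, …, 1001, 1111.
95 qualify.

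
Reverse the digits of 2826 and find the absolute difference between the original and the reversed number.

Reverse of 2826 is 6282.
|2826 − 6282| = 3456

3456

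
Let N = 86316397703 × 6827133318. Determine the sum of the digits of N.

129

86316397703 × 6827133318 = 589293554647889968554
Sum of its 21 digits: 129.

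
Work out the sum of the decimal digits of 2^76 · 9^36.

2^76 · 9^36 = 1702197742779464396923415612039302299842685690077748658176
Sum of its 58 digits: 279.

279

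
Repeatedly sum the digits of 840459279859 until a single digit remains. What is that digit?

8+4+0+4+5+9+2+7+9+8+5+9 = 70
7+0 = 7
(Equivalently, 840459279859 mod 9 = 7.)

7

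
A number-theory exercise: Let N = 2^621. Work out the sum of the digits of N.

791

2^621 = 8702164874309912144930213176155645990168053640839691029699692760275411924760203145038438437113516616399082774302662672635438355868101955410485575332111767174247731541367082500615833649152
Sum of its 187 digits: 791.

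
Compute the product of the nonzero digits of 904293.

1944

9×4×2×9×3 = 1944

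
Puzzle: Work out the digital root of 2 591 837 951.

2+5+9+1+8+3+7+9+5+1 = 50
5+0 = 5
(Equivalently, 2 591 837 951 mod 9 = 5.)

5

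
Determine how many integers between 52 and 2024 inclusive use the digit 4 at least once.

531

The integers in [52, 2024] that use the digit 4 at least once: 54, 64, 74, 84, 94, 104, …, 2014, 2024.
531 qualify.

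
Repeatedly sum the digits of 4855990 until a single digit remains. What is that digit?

4+8+5+5+9+9+0 = 40
4+0 = 4

4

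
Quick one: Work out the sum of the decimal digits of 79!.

79! = 894618213078297528685144171539831652069808216779571907213868063227837990693501860533361810841010176000000000000000000
Sum of its 117 digits: 441.

441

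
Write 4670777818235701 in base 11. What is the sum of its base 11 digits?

71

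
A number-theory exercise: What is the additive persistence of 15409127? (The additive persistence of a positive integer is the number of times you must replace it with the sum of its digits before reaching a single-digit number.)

15409127 → 29 → 11 → 2 (3 steps)

3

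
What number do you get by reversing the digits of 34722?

Reversing 34722 gives 22743.

22743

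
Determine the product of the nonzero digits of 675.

6×7×5 = 210

210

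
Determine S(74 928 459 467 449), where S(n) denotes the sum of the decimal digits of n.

82

7+4+9+2+8+4+5+9+4+6+7+4+4+9 = 82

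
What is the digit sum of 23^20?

23^20 = 1716155831334586342923895201
Sum of its 28 digits: 115.

115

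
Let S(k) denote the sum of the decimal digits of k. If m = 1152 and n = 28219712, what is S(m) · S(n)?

S(1152) = 1+1+5+2 = 9.
S(28219712) = 2+8+2+1+9+7+1+2 = 32.
9 · 32 = 288.

288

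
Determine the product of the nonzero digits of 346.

3×4×6 = 72

72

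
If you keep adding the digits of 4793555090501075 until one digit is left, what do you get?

2

4+7+9+3+5+5+5+0+9+0+5+0+1+0+7+5 = 65
6+5 = 11
1+1 = 2
(Equivalently, 4793555090501075 mod 9 = 2.)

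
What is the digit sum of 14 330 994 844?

49

1+4+3+3+0+9+9+4+8+4+4 = 49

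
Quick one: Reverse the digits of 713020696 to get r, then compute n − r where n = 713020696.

17000379

Reverse of 713020696 is 696020317.
713020696 − 696020317 = 17000379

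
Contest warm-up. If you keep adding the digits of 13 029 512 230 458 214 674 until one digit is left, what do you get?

1+3+0+2+9+5+1+2+2+3+0+4+5+8+2+1+4+6+7+4 = 69
6+9 = 15
1+5 = 6

6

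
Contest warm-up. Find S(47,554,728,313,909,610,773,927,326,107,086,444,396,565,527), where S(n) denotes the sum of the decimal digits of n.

4+7+5+5+4+7+2+8+3+1+3+9+0+9+6+1+0+7+7+3+9+2+7+3+2+6+1+0+7+0+8+6+4+4+4+3+9+6+5+6+5+5+2+7 = 202

202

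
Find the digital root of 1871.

1+8+7+1 = 17
1+7 = 8
(Equivalently, 1871 mod 9 = 8.)

8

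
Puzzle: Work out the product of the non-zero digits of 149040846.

27648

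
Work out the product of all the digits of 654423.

6×5×4×4×2×3 = 2880

2880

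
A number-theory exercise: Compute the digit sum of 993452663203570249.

79

9+9+3+4+5+2+6+6+3+2+0+3+5+7+0+2+4+9 = 79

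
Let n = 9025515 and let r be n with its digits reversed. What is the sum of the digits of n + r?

27

Reversal of 9025515 is 5155209; 9025515 + 5155209 = 14180724.
Digit sum of 14180724: 1+4+1+8+0+7+2+4 = 27.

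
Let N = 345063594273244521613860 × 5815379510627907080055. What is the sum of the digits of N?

189

345063594273244521613860 × 5815379510627907080055 = 2006675756000247406126389763386184168817562300
Sum of its 46 digits: 189.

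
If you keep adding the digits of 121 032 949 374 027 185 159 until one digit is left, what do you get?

2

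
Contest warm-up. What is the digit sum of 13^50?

232

13^50 = 49792922297912707801714181535533618316401192004725734249
Sum of its 56 digits: 232.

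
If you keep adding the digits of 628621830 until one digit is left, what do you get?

6+2+8+6+2+1+8+3+0 = 36
3+6 = 9

9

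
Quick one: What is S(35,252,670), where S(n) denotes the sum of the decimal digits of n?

3+5+2+5+2+6+7+0 = 30

30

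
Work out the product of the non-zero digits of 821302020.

8×2×1×3×2×2 = 192

192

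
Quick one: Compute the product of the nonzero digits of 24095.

2×4×9×5 = 360

360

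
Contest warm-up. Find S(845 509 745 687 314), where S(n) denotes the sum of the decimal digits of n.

8+4+5+5+0+9+7+4+5+6+8+7+3+1+4 = 76

76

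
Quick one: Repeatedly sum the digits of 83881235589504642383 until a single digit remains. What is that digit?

8+3+8+8+1+2+3+5+5+8+9+5+0+4+6+4+2+3+8+3 = 95
9+5 = 14
1+4 = 5

5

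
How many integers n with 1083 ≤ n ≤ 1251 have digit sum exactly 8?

13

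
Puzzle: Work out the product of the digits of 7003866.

0

7×0×0×3×8×6×6 = 0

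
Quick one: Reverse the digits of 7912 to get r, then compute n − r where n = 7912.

Reverse of 7912 is 2197.
7912 − 2197 = 5715

5715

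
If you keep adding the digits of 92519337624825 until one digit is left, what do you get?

3

9+2+5+1+9+3+3+7+6+2+4+8+2+5 = 66
6+6 = 12
1+2 = 3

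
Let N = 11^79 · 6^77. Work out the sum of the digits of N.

603

11^79 · 6^77 = 15405237815328239728024615683121561248773486628195900752671572147393676040704809840782232239432405977428642622822357460170027150128576857112576
Sum of its 143 digits: 603.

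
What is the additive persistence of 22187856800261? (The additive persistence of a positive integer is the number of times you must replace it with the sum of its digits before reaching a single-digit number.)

3

22187856800261 → 56 → 11 → 2 (3 steps)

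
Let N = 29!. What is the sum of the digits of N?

126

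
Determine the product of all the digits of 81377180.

0

8×1×3×7×7×1×8×0 = 0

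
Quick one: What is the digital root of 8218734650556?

8+2+1+8+7+3+4+6+5+0+5+5+6 = 60
6+0 = 6
(Equivalently, 8218734650556 mod 9 = 6.)

6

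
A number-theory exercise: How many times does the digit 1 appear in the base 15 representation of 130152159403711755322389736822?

130152159403711755322389736822 in base 15 is 7AE89CA0D1E49E75D3666E667.
The digit 1 appears 1 time.

1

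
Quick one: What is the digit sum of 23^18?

109

23^18 = 3244150909895248285300369
Sum of its 25 digits: 109.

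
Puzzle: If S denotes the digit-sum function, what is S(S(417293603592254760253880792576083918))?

First digit sum: 166.
1+6+6 = 13.

13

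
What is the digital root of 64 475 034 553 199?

2

6+4+4+7+5+0+3+4+5+5+3+1+9+9 = 65
6+5 = 11
1+1 = 2
(Equivalently, 64 475 034 553 199 mod 9 = 2.)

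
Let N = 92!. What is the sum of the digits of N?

540

92! = 12438414054641307255475324325873553077577991715875414356840239582938137710983519518443046123837041347353107486982656753664000000000000000000000
Sum of its 143 digits: 540.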